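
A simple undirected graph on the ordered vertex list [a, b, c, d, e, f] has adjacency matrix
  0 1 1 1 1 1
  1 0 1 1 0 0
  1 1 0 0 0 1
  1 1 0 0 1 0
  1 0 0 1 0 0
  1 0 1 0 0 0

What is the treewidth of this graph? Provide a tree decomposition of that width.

Treewidth 2.
One optimal decomposition is:
Bags: B1 = {a, b, c}  B2 = {a, c, f}  B3 = {a, b, d}  B4 = {a, d, e}
Tree: B1–B2, B1–B3, B3–B4

Each bag holds 3 vertices, so the decomposition has width 2, which upper-bounds the treewidth. Conversely, {a, d, e} is a clique of size 3, and the vertices of any clique must share a bag in every tree decomposition; so some bag has ≥ 3 vertices and tw(G) ≥ 2. Therefore the treewidth is 2.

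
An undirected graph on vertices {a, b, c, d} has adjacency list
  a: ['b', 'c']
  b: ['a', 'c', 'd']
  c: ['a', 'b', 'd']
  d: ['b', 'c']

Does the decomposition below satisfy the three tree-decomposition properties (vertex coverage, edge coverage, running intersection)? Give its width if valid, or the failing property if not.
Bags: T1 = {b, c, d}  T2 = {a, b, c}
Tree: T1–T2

Every vertex of G appears in some bag (union = {a, b, c, d}); every edge is covered by a bag; and for each vertex v the set of bags containing v is connected in the bag tree. The decomposition is therefore valid. The largest bag has 3 vertices, so the width is 2.

Yes; width 2.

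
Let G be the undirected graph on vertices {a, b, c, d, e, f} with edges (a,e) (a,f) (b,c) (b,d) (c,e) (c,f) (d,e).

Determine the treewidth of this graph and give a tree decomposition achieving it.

Each bag holds 3 vertices, so the decomposition has width 2, which upper-bounds the treewidth. Since b–d–e–c–b is a cycle in G, G is not acyclic. Forests are exactly the graphs of treewidth ≤ 1, so tw(G) ≥ 2. Combining the bounds, tw(G) = 2.

Treewidth 2.
Bags: B1 = {b, c, d}  B2 = {c, d, e}  B3 = {c, e, f}  B4 = {a, e, f}
Tree: B1–B2, B2–B3, B3–B4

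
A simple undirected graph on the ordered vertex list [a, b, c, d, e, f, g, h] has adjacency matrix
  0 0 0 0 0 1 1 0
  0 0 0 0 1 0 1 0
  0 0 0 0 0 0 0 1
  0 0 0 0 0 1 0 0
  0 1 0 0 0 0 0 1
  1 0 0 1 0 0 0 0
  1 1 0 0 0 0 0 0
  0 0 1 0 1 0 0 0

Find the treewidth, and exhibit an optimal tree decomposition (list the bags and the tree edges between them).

Each bag holds 2 vertices, so the decomposition has width 1, which upper-bounds the treewidth. Since G has at least one edge (e.g. c–h), it is not an edgeless graph, so tw(G) ≥ 1. Therefore the treewidth is 1.

Treewidth 1.
One such decomposition:
Bags: B1 = {c, h}  B2 = {e, h}  B3 = {b, e}  B4 = {b, g}  B5 = {a, g}  B6 = {a, f}  B7 = {d, f}
Tree: B1–B2, B2–B3, B3–B4, B4–B5, B5–B6, B6–B7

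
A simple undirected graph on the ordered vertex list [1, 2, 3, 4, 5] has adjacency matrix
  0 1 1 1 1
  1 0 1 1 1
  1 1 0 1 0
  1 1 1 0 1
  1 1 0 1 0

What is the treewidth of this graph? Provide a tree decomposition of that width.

Treewidth 3.
One such decomposition:
Bags: B1 = {1, 2, 3, 4}  B2 = {1, 2, 4, 5}
Tree: B1–B2

Each bag holds 4 vertices, so the decomposition has width 3, which upper-bounds the treewidth. On the other hand G contains the 4-clique {1, 2, 3, 4}. A clique must lie in a single bag of any decomposition, so no decomposition can have width below 3. Therefore the treewidth is 3.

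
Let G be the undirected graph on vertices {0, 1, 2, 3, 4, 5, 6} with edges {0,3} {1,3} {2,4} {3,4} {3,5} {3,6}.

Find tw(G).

1

A width-1 tree decomposition is:
Bags: B1 = {3, 5}  B2 = {1, 3}  B3 = {3, 4}  B4 = {3, 6}  B5 = {0, 3}  B6 = {2, 4}
Tree: B1–B2, B2–B3, B3–B4, B4–B5, B3–B6
Every bag has size at most 2, so the width is 2 − 1 = 1 and tw(G) ≤ 1. G has an edge, so its treewidth is at least 1. Hence tw(G) = 1 exactly.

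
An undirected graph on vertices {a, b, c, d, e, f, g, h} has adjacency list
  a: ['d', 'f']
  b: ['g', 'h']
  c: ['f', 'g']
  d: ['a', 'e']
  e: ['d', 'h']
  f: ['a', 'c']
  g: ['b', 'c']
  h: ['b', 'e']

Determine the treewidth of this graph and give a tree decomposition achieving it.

Every bag has size at most 3, so the width is 3 − 1 = 2 and tw(G) ≤ 2. The edges b–h–e–d–a–f–c–g–b form a cycle, so G is not a tree and its treewidth is at least 2. Therefore the treewidth is 2.

Treewidth 2.
One such decomposition:
Bags: B1 = {b, e, h}  B2 = {b, d, e}  B3 = {a, b, d}  B4 = {a, b, f}  B5 = {b, c, f}  B6 = {b, c, g}
Tree: B1–B2, B2–B3, B3–B4, B4–B5, B5–B6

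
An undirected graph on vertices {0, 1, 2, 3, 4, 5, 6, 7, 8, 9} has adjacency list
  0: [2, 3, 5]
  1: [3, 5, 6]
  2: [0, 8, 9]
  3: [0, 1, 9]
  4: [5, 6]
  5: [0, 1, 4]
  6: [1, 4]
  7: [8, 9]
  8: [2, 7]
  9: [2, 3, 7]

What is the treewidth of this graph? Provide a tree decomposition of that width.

Every bag has size at most 3, so the width is 3 − 1 = 2 and tw(G) ≤ 2. For the lower bound, G contains the cycle 8–7–9–2–8, so G is not a forest; only forests have treewidth ≤ 1, hence tw(G) ≥ 2. Combining the bounds, tw(G) = 2.

Treewidth 2.
One such decomposition:
Bags: B1 = {2, 7, 8}  B2 = {2, 7, 9}  B3 = {0, 2, 9}  B4 = {0, 3, 9}  B5 = {0, 3, 5}  B6 = {1, 3, 5}  B7 = {1, 4, 5}  B8 = {1, 4, 6}
Tree: B1–B2, B2–B3, B3–B4, B4–B5, B5–B6, B6–B7, B7–B8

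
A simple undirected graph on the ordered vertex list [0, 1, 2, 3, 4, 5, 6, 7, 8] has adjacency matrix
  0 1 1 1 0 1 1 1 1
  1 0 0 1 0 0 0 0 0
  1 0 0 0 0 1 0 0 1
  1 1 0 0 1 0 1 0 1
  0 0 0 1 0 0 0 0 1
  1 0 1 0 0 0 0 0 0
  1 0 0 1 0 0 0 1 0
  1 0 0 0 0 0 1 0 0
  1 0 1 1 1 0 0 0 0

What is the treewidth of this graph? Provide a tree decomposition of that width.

Treewidth 2.
One optimal decomposition is:
Bags: B1 = {0, 2, 8}  B2 = {0, 3, 8}  B3 = {0, 3, 6}  B4 = {0, 1, 3}  B5 = {0, 6, 7}  B6 = {0, 2, 5}  B7 = {3, 4, 8}
Tree: B1–B2, B2–B3, B3–B4, B3–B5, B1–B6, B2–B7

Each bag holds 3 vertices, so the decomposition has width 2, which upper-bounds the treewidth. Conversely, {0, 2, 8} is a clique of size 3, and the vertices of any clique must share a bag in every tree decomposition; so some bag has ≥ 3 vertices and tw(G) ≥ 2. Therefore the treewidth is 2.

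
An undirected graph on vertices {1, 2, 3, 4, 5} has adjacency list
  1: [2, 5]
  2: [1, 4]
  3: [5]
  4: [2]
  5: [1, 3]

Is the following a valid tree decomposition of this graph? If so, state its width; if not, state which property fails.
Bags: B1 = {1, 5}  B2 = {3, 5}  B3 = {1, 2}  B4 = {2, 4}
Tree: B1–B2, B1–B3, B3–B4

Yes; width 1.

Vertex coverage: the bags together contain {1, 2, 3, 4, 5}, the full vertex set. Edge coverage: each edge of G has both endpoints in at least one bag. Running intersection: for every vertex, the bags containing it form a connected subtree. All three properties hold, so this is a valid tree decomposition of width max|bag| − 1 = 1, and hence tw(G) ≤ 1.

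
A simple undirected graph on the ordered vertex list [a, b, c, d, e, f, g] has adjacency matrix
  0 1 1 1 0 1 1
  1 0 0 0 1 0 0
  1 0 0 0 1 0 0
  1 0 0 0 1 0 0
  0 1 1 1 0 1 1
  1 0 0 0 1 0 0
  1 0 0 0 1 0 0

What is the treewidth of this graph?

A width-2 tree decomposition is:
Bags: B1 = {a, e, f}  B2 = {a, e, g}  B3 = {a, b, e}  B4 = {a, d, e}  B5 = {a, c, e}
Tree: B1–B2, B2–B3, B3–B4, B4–B5
Every bag has size at most 3, so the width is 3 − 1 = 2 and tw(G) ≤ 2. Since a–f–e–g–a is a cycle in G, G is not acyclic. Forests are exactly the graphs of treewidth ≤ 1, so tw(G) ≥ 2. Combining the bounds, tw(G) = 2.

2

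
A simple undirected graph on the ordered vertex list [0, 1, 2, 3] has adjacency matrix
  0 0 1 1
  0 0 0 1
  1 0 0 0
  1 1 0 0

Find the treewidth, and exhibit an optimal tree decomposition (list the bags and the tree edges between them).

The largest bag has 2 vertices, giving width 1; this decomposition certifies tw(G) ≤ 1. G has an edge, so its treewidth is at least 1. Hence tw(G) = 1 exactly.

Treewidth 1.
One such decomposition:
Bags: B1 = {0, 3}  B2 = {0, 2}  B3 = {1, 3}
Tree: B1–B2, B1–B3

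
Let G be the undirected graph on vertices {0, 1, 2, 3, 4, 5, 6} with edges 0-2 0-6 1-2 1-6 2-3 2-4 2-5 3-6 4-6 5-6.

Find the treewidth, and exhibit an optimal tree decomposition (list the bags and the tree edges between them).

Treewidth 2.
One such decomposition:
Bags: B1 = {1, 2, 6}  B2 = {2, 5, 6}  B3 = {0, 2, 6}  B4 = {2, 3, 6}  B5 = {2, 4, 6}
Tree: B1–B2, B2–B3, B3–B4, B4–B5

Each bag holds 3 vertices, so the decomposition has width 2, which upper-bounds the treewidth. The edges 2–1–6–5–2 form a cycle, so G is not a tree and its treewidth is at least 2. The upper and lower bounds meet at 2, so that is the treewidth.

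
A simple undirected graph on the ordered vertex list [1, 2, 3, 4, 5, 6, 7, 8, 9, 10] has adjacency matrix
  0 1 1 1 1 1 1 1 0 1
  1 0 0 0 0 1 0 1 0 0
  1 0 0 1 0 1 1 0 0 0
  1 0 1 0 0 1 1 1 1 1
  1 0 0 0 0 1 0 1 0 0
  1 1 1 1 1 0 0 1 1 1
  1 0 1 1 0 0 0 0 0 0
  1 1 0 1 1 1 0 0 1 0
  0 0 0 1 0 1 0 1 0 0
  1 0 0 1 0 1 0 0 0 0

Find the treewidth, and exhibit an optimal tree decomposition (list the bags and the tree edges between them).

Treewidth 3.
Bags: B1 = {1, 5, 6, 8}  B2 = {1, 4, 6, 8}  B3 = {1, 2, 6, 8}  B4 = {1, 3, 4, 6}  B5 = {4, 6, 8, 9}  B6 = {1, 3, 4, 7}  B7 = {1, 4, 6, 10}
Tree: B1–B2, B2–B3, B2–B4, B2–B5, B4–B6, B4–B7

The largest bag has 4 vertices, giving width 3; this decomposition certifies tw(G) ≤ 3. On the other hand G contains the 4-clique {1, 2, 6, 8}. A clique must lie in a single bag of any decomposition, so no decomposition can have width below 3. Combining the bounds, tw(G) = 3.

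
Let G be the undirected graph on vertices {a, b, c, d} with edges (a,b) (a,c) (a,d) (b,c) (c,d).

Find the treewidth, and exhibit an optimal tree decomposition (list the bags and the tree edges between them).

Treewidth 2.
Bags: B1 = {a, c, d}  B2 = {a, b, c}
Tree: B1–B2

The largest bag has 3 vertices, giving width 2; this decomposition certifies tw(G) ≤ 2. For the lower bound, the 3 vertices {a, c, d} are pairwise adjacent, and any tree decomposition puts a clique entirely inside one bag — forcing width ≥ 2. Hence tw(G) = 2 exactly.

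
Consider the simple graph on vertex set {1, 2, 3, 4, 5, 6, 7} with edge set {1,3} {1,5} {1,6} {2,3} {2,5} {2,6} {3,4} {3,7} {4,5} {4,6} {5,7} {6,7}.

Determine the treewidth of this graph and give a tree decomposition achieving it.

Treewidth 3.
One such decomposition:
Bags: B1 = {1, 3, 5, 6}  B2 = {3, 5, 6, 7}  B3 = {2, 3, 5, 6}  B4 = {3, 4, 5, 6}
Tree: B1–B2, B2–B3, B3–B4

Each bag holds 4 vertices, so the decomposition has width 3, which upper-bounds the treewidth. For the lower bound: the 4 vertex sets {1,3}, {5,7}, {6}, {2} are disjoint, each induces a connected subgraph, and every pair is joined by at least one edge of G. Contracting each set to a single vertex therefore yields K_{4} as a minor, and since treewidth is minor-monotone, tw(G) ≥ tw(K_{4}) = 3. Combining the bounds, tw(G) = 3.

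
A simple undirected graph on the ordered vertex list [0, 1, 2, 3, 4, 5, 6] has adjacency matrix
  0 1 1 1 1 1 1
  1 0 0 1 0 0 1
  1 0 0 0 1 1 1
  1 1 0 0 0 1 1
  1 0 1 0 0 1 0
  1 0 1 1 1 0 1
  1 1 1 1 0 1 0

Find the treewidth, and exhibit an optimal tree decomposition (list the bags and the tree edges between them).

Treewidth 3.
Bags: B1 = {0, 2, 5, 6}  B2 = {0, 2, 4, 5}  B3 = {0, 3, 5, 6}  B4 = {0, 1, 3, 6}
Tree: B1–B2, B1–B3, B3–B4

The largest bag has 4 vertices, giving width 3; this decomposition certifies tw(G) ≤ 3. On the other hand G contains the 4-clique {0, 1, 3, 6}. A clique must lie in a single bag of any decomposition, so no decomposition can have width below 3. Therefore the treewidth is 3.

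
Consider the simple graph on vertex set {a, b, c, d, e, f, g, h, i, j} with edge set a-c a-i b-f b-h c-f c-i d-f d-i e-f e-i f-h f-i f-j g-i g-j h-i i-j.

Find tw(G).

A width-2 tree decomposition is:
Bags: B1 = {c, f, i}  B2 = {f, h, i}  B3 = {f, i, j}  B4 = {d, f, i}  B5 = {e, f, i}  B6 = {g, i, j}  B7 = {b, f, h}  B8 = {a, c, i}
Tree: B1–B2, B1–B3, B1–B4, B3–B5, B3–B6, B2–B7, B1–B8
Every bag has size at most 3, so the width is 3 − 1 = 2 and tw(G) ≤ 2. For the lower bound, the 3 vertices {b, f, h} are pairwise adjacent, and any tree decomposition puts a clique entirely inside one bag — forcing width ≥ 2. The upper and lower bounds meet at 2, so that is the treewidth.

2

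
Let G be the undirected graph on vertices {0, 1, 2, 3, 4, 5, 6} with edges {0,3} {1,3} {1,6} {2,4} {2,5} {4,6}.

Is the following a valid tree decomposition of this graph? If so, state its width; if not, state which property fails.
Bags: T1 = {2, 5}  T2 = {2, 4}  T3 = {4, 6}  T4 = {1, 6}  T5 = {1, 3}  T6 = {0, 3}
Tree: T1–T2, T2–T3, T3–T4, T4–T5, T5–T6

Yes; width 1.

Checking the three conditions: (i) the bags cover all of {0, 1, 2, 3, 4, 5, 6}; (ii) for each edge, some bag contains both endpoints; (iii) the bags containing any fixed vertex form a subtree. All hold, so the decomposition is valid with width 2 − 1 = 1.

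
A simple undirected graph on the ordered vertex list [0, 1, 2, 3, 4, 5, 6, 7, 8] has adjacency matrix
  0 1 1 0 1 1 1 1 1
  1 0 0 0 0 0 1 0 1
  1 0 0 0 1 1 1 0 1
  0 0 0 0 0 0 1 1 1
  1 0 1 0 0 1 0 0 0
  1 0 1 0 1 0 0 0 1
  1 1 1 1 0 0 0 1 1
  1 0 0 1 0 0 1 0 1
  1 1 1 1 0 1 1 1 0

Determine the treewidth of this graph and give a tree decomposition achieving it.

Treewidth 3.
One such decomposition:
Bags: B1 = {3, 6, 7, 8}  B2 = {0, 6, 7, 8}  B3 = {0, 1, 6, 8}  B4 = {0, 2, 6, 8}  B5 = {0, 2, 5, 8}  B6 = {0, 2, 4, 5}
Tree: B1–B2, B2–B3, B3–B4, B4–B5, B5–B6

The largest bag has 4 vertices, giving width 3; this decomposition certifies tw(G) ≤ 3. For the lower bound, the 4 vertices {0, 2, 5, 8} are pairwise adjacent, and any tree decomposition puts a clique entirely inside one bag — forcing width ≥ 3. Hence tw(G) = 3 exactly.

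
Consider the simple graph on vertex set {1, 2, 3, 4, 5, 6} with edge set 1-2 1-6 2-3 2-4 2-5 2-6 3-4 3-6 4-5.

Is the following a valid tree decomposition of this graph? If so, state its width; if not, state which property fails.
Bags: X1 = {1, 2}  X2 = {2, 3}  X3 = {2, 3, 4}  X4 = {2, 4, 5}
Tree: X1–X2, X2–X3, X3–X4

A tree decomposition must satisfy three properties: every vertex lies in some bag; for every edge, both endpoints lie together in some bag; and for every vertex, the bags containing it form a connected subtree. Here vertex 6 appears in no bag, so the decomposition is invalid.

No — vertex 6 appears in no bag.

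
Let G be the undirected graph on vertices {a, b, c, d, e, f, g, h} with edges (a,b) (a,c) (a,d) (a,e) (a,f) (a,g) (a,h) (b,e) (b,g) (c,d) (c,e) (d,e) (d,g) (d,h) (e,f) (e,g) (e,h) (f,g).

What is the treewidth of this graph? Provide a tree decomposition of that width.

The largest bag has 4 vertices, giving width 3; this decomposition certifies tw(G) ≤ 3. Conversely, {a, d, e, g} is a clique of size 4, and the vertices of any clique must share a bag in every tree decomposition; so some bag has ≥ 4 vertices and tw(G) ≥ 3. The upper and lower bounds meet at 3, so that is the treewidth.

Treewidth 3.
One optimal decomposition is:
Bags: B1 = {a, b, e, g}  B2 = {a, e, f, g}  B3 = {a, d, e, g}  B4 = {a, d, e, h}  B5 = {a, c, d, e}
Tree: B1–B2, B2–B3, B3–B4, B4–B5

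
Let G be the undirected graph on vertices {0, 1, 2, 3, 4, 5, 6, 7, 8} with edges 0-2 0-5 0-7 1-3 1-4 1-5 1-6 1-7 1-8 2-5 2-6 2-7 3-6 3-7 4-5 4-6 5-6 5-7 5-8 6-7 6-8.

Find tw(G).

3

A width-3 tree decomposition is:
Bags: B1 = {2, 5, 6, 7}  B2 = {1, 5, 6, 7}  B3 = {1, 5, 6, 8}  B4 = {0, 2, 5, 7}  B5 = {1, 3, 6, 7}  B6 = {1, 4, 5, 6}
Tree: B1–B2, B2–B3, B1–B4, B2–B5, B3–B6
Each bag holds 4 vertices, so the decomposition has width 3, which upper-bounds the treewidth. Conversely, {1, 3, 6, 7} is a clique of size 4, and the vertices of any clique must share a bag in every tree decomposition; so some bag has ≥ 4 vertices and tw(G) ≥ 3. Therefore the treewidth is 3.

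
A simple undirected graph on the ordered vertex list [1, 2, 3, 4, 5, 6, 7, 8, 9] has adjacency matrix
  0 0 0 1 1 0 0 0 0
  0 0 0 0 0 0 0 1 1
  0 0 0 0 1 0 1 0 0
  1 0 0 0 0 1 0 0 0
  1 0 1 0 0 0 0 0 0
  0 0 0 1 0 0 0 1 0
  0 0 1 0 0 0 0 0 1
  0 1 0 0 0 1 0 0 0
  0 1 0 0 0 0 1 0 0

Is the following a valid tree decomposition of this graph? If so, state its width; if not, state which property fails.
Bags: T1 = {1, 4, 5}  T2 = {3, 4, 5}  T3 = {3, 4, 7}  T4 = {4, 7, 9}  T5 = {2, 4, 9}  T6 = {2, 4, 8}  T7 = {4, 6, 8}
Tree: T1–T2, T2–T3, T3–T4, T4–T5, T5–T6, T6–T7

Checking the three conditions: (i) the bags cover all of {1, 2, 3, 4, 5, 6, 7, 8, 9}; (ii) for each edge, some bag contains both endpoints; (iii) the bags containing any fixed vertex form a subtree. All hold, so the decomposition is valid with width 3 − 1 = 2.

Yes; width 2.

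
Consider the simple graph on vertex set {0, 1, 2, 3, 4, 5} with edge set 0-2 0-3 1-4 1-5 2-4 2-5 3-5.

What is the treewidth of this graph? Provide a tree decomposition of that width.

Treewidth 2.
One such decomposition:
Bags: B1 = {0, 3, 5}  B2 = {0, 2, 5}  B3 = {1, 2, 5}  B4 = {1, 2, 4}
Tree: B1–B2, B2–B3, B3–B4

Every bag has size at most 3, so the width is 3 − 1 = 2 and tw(G) ≤ 2. The edges 3–0–2–5–3 form a cycle, so G is not a tree and its treewidth is at least 2. The upper and lower bounds meet at 2, so that is the treewidth.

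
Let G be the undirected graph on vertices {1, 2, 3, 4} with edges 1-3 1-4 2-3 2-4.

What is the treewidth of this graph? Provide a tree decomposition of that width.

Treewidth 2.
One such decomposition:
Bags: B1 = {1, 3, 4}  B2 = {2, 3, 4}
Tree: B1–B2

Each bag holds 3 vertices, so the decomposition has width 2, which upper-bounds the treewidth. For the lower bound, G contains the cycle 4–1–3–2–4, so G is not a forest; only forests have treewidth ≤ 1, hence tw(G) ≥ 2. Therefore the treewidth is 2.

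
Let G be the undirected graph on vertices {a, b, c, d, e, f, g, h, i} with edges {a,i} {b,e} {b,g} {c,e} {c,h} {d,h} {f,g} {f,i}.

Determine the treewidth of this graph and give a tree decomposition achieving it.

Treewidth 1.
Bags: B1 = {a, i}  B2 = {f, i}  B3 = {f, g}  B4 = {b, g}  B5 = {b, e}  B6 = {c, e}  B7 = {c, h}  B8 = {d, h}
Tree: B1–B2, B2–B3, B3–B4, B4–B5, B5–B6, B6–B7, B7–B8

Every bag has size at most 2, so the width is 2 − 1 = 1 and tw(G) ≤ 1. G has an edge, so its treewidth is at least 1. Hence tw(G) = 1 exactly.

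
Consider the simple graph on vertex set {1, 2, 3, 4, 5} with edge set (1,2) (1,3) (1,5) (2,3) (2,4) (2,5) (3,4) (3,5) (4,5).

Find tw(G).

A width-3 tree decomposition is:
Bags: B1 = {2, 3, 4, 5}  B2 = {1, 2, 3, 5}
Tree: B1–B2
Each bag holds 4 vertices, so the decomposition has width 3, which upper-bounds the treewidth. For the lower bound, the 4 vertices {1, 2, 3, 5} are pairwise adjacent, and any tree decomposition puts a clique entirely inside one bag — forcing width ≥ 3. The upper and lower bounds meet at 3, so that is the treewidth.

3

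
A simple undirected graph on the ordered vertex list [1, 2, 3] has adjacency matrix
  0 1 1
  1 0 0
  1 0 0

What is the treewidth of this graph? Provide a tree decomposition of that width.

Treewidth 1.
One such decomposition:
Bags: B1 = {1, 2}  B2 = {1, 3}
Tree: B1–B2

Every bag has size at most 2, so the width is 2 − 1 = 1 and tw(G) ≤ 1. Any graph with an edge has treewidth ≥ 1, and G has the edge 1–2. Therefore the treewidth is 1.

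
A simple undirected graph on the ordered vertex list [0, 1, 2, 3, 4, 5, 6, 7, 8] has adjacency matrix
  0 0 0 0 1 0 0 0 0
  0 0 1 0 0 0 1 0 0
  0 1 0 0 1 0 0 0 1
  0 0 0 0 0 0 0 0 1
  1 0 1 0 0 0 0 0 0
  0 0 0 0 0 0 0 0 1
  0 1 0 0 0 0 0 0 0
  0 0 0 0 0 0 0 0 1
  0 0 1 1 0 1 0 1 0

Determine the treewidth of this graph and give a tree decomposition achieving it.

Treewidth 1.
One such decomposition:
Bags: B1 = {1, 2}  B2 = {2, 8}  B3 = {2, 4}  B4 = {1, 6}  B5 = {0, 4}  B6 = {5, 8}  B7 = {7, 8}  B8 = {3, 8}
Tree: B1–B2, B1–B3, B1–B4, B3–B5, B2–B6, B6–B7, B6–B8

Each bag holds 2 vertices, so the decomposition has width 1, which upper-bounds the treewidth. Since G has at least one edge (e.g. 1–2), it is not an edgeless graph, so tw(G) ≥ 1. Therefore the treewidth is 1.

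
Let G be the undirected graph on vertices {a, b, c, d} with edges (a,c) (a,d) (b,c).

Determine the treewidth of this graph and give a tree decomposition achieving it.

Treewidth 1.
One optimal decomposition is:
Bags: B1 = {a, d}  B2 = {a, c}  B3 = {b, c}
Tree: B1–B2, B2–B3

Every bag has size at most 2, so the width is 2 − 1 = 1 and tw(G) ≤ 1. G has an edge, so its treewidth is at least 1. Therefore the treewidth is 1.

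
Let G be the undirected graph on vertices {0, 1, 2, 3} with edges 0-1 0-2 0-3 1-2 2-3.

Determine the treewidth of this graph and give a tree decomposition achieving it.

Treewidth 2.
Bags: B1 = {0, 2, 3}  B2 = {0, 1, 2}
Tree: B1–B2

The largest bag has 3 vertices, giving width 2; this decomposition certifies tw(G) ≤ 2. Conversely, {0, 1, 2} is a clique of size 3, and the vertices of any clique must share a bag in every tree decomposition; so some bag has ≥ 3 vertices and tw(G) ≥ 2. Combining the bounds, tw(G) = 2.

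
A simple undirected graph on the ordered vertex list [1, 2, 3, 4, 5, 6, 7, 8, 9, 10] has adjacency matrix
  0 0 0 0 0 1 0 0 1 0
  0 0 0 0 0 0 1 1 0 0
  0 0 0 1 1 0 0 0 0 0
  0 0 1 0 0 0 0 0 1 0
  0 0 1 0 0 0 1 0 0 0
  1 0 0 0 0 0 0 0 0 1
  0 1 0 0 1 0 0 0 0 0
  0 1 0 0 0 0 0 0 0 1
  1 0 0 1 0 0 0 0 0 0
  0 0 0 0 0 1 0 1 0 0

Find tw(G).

2

A width-2 tree decomposition is:
Bags: B1 = {2, 7, 8}  B2 = {7, 8, 10}  B3 = {6, 7, 10}  B4 = {1, 6, 7}  B5 = {1, 7, 9}  B6 = {4, 7, 9}  B7 = {3, 4, 7}  B8 = {3, 5, 7}
Tree: B1–B2, B2–B3, B3–B4, B4–B5, B5–B6, B6–B7, B7–B8
Each bag holds 3 vertices, so the decomposition has width 2, which upper-bounds the treewidth. Since 7–2–8–10–6–1–9–4–3–5–7 is a cycle in G, G is not acyclic. Forests are exactly the graphs of treewidth ≤ 1, so tw(G) ≥ 2. Hence tw(G) = 2 exactly.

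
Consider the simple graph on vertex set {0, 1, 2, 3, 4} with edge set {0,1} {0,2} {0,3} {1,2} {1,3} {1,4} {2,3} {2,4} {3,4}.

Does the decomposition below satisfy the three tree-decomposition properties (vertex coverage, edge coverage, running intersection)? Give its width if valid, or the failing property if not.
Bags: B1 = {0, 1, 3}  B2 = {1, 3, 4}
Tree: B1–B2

No — vertex 2 appears in no bag.

A tree decomposition must satisfy three properties: every vertex lies in some bag; for every edge, both endpoints lie together in some bag; and for every vertex, the bags containing it form a connected subtree. Here vertex 2 appears in no bag, so the decomposition is invalid.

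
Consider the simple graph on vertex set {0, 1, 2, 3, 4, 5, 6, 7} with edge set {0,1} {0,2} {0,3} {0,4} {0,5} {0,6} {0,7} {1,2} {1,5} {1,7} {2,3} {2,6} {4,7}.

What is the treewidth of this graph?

A width-2 tree decomposition is:
Bags: B1 = {0, 2, 6}  B2 = {0, 1, 2}  B3 = {0, 1, 7}  B4 = {0, 1, 5}  B5 = {0, 2, 3}  B6 = {0, 4, 7}
Tree: B1–B2, B2–B3, B2–B4, B2–B5, B3–B6
Each bag holds 3 vertices, so the decomposition has width 2, which upper-bounds the treewidth. On the other hand G contains the 3-clique {0, 1, 2}. A clique must lie in a single bag of any decomposition, so no decomposition can have width below 2. Combining the bounds, tw(G) = 2.

2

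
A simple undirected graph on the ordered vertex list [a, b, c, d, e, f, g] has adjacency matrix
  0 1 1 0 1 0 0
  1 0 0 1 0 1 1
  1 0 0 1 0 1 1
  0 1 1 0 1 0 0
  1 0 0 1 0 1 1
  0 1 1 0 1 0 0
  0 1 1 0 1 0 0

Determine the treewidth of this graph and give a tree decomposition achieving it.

Treewidth 3.
Bags: B1 = {b, c, e, f}  B2 = {b, c, d, e}  B3 = {a, b, c, e}  B4 = {b, c, e, g}
Tree: B1–B2, B2–B3, B3–B4

Each bag holds 4 vertices, so the decomposition has width 3, which upper-bounds the treewidth. For the lower bound: the 4 vertex sets {b,f}, {d,e}, {c}, {a} are disjoint, each induces a connected subgraph, and every pair is joined by at least one edge of G. Contracting each set to a single vertex therefore yields K_{4} as a minor, and since treewidth is minor-monotone, tw(G) ≥ tw(K_{4}) = 3. Combining the bounds, tw(G) = 3.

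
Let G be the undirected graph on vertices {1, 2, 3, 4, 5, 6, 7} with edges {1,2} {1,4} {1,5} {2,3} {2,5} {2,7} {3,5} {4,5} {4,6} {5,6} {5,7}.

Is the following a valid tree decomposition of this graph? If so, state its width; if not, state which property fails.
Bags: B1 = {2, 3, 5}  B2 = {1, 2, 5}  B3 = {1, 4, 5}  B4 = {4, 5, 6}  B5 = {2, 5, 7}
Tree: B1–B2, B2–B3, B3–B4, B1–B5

Checking the three conditions: (i) the bags cover all of {1, 2, 3, 4, 5, 6, 7}; (ii) for each edge, some bag contains both endpoints; (iii) the bags containing any fixed vertex form a subtree. All hold, so the decomposition is valid with width 3 − 1 = 2.

Yes; width 2.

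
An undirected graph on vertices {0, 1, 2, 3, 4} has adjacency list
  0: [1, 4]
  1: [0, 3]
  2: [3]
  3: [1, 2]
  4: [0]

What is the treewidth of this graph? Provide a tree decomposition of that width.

Every bag has size at most 2, so the width is 2 − 1 = 1 and tw(G) ≤ 1. Any graph with an edge has treewidth ≥ 1, and G has the edge 2–3. Hence tw(G) = 1 exactly.

Treewidth 1.
Bags: B1 = {2, 3}  B2 = {1, 3}  B3 = {0, 1}  B4 = {0, 4}
Tree: B1–B2, B2–B3, B3–B4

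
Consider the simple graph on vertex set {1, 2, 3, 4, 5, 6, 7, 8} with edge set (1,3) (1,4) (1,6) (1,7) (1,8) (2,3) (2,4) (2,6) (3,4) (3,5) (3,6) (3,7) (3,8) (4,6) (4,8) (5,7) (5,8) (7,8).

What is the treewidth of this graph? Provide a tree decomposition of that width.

Treewidth 3.
Bags: B1 = {1, 3, 4, 6}  B2 = {1, 3, 4, 8}  B3 = {1, 3, 7, 8}  B4 = {2, 3, 4, 6}  B5 = {3, 5, 7, 8}
Tree: B1–B2, B2–B3, B1–B4, B3–B5

The largest bag has 4 vertices, giving width 3; this decomposition certifies tw(G) ≤ 3. For the lower bound, the 4 vertices {1, 3, 4, 8} are pairwise adjacent, and any tree decomposition puts a clique entirely inside one bag — forcing width ≥ 3. Hence tw(G) = 3 exactly.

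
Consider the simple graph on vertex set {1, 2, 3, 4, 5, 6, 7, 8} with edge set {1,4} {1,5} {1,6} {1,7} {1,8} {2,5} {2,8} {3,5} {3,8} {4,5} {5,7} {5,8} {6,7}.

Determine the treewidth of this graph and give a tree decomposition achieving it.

Every bag has size at most 3, so the width is 3 − 1 = 2 and tw(G) ≤ 2. For the lower bound, the 3 vertices {1, 5, 8} are pairwise adjacent, and any tree decomposition puts a clique entirely inside one bag — forcing width ≥ 2. Combining the bounds, tw(G) = 2.

Treewidth 2.
One such decomposition:
Bags: B1 = {3, 5, 8}  B2 = {1, 5, 8}  B3 = {1, 4, 5}  B4 = {1, 5, 7}  B5 = {1, 6, 7}  B6 = {2, 5, 8}
Tree: B1–B2, B2–B3, B3–B4, B4–B5, B1–B6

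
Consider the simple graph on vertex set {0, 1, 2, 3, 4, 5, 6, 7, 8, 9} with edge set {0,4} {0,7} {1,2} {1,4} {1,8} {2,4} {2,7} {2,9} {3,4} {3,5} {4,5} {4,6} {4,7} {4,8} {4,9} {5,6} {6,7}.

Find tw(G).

2

A width-2 tree decomposition is:
Bags: B1 = {4, 6, 7}  B2 = {2, 4, 7}  B3 = {4, 5, 6}  B4 = {1, 2, 4}  B5 = {0, 4, 7}  B6 = {3, 4, 5}  B7 = {2, 4, 9}  B8 = {1, 4, 8}
Tree: B1–B2, B1–B3, B2–B4, B1–B5, B3–B6, B2–B7, B4–B8
The largest bag has 3 vertices, giving width 2; this decomposition certifies tw(G) ≤ 2. On the other hand G contains the 3-clique {0, 4, 7}. A clique must lie in a single bag of any decomposition, so no decomposition can have width below 2. Hence tw(G) = 2 exactly.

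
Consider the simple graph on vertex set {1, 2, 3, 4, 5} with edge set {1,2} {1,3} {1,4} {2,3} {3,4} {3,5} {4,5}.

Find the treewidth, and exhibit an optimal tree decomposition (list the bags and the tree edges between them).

Treewidth 2.
Bags: B1 = {1, 2, 3}  B2 = {1, 3, 4}  B3 = {3, 4, 5}
Tree: B1–B2, B2–B3

The largest bag has 3 vertices, giving width 2; this decomposition certifies tw(G) ≤ 2. Conversely, {1, 2, 3} is a clique of size 3, and the vertices of any clique must share a bag in every tree decomposition; so some bag has ≥ 3 vertices and tw(G) ≥ 2. Hence tw(G) = 2 exactly.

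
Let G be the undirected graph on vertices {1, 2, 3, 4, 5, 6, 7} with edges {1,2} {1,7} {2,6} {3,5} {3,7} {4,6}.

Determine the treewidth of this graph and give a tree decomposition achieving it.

Treewidth 1.
One such decomposition:
Bags: B1 = {4, 6}  B2 = {2, 6}  B3 = {1, 2}  B4 = {1, 7}  B5 = {3, 7}  B6 = {3, 5}
Tree: B1–B2, B2–B3, B3–B4, B4–B5, B5–B6

Each bag holds 2 vertices, so the decomposition has width 1, which upper-bounds the treewidth. G has an edge, so its treewidth is at least 1. The upper and lower bounds meet at 1, so that is the treewidth.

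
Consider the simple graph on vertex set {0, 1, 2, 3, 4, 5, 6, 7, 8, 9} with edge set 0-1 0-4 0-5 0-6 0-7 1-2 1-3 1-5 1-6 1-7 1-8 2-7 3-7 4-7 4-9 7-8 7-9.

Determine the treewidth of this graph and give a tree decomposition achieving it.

Treewidth 2.
One such decomposition:
Bags: B1 = {1, 7, 8}  B2 = {1, 2, 7}  B3 = {0, 1, 7}  B4 = {0, 4, 7}  B5 = {1, 3, 7}  B6 = {0, 1, 5}  B7 = {4, 7, 9}  B8 = {0, 1, 6}
Tree: B1–B2, B2–B3, B3–B4, B1–B5, B3–B6, B4–B7, B3–B8

The largest bag has 3 vertices, giving width 2; this decomposition certifies tw(G) ≤ 2. For the lower bound, the 3 vertices {0, 1, 5} are pairwise adjacent, and any tree decomposition puts a clique entirely inside one bag — forcing width ≥ 2. Hence tw(G) = 2 exactly.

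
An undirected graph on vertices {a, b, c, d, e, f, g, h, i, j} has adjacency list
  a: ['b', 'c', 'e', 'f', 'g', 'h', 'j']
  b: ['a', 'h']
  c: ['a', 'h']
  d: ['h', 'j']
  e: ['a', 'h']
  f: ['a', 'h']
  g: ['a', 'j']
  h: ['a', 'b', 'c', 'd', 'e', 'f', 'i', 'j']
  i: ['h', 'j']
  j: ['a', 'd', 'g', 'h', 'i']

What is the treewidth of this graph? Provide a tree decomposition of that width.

Every bag has size at most 3, so the width is 3 − 1 = 2 and tw(G) ≤ 2. Conversely, {a, g, j} is a clique of size 3, and the vertices of any clique must share a bag in every tree decomposition; so some bag has ≥ 3 vertices and tw(G) ≥ 2. Combining the bounds, tw(G) = 2.

Treewidth 2.
One such decomposition:
Bags: B1 = {a, e, h}  B2 = {a, f, h}  B3 = {a, c, h}  B4 = {a, h, j}  B5 = {a, b, h}  B6 = {a, g, j}  B7 = {h, i, j}  B8 = {d, h, j}
Tree: B1–B2, B1–B3, B3–B4, B2–B5, B4–B6, B4–B7, B7–B8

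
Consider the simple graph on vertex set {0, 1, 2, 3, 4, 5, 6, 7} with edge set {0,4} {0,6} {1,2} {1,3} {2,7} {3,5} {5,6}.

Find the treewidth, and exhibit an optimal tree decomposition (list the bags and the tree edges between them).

Treewidth 1.
One such decomposition:
Bags: B1 = {0, 4}  B2 = {0, 6}  B3 = {5, 6}  B4 = {3, 5}  B5 = {1, 3}  B6 = {1, 2}  B7 = {2, 7}
Tree: B1–B2, B2–B3, B3–B4, B4–B5, B5–B6, B6–B7

Each bag holds 2 vertices, so the decomposition has width 1, which upper-bounds the treewidth. G has an edge, so its treewidth is at least 1. Therefore the treewidth is 1.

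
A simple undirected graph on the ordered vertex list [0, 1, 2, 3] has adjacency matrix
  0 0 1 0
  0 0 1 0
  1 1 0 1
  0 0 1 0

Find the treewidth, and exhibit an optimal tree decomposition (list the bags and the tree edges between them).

Treewidth 1.
One optimal decomposition is:
Bags: B1 = {1, 2}  B2 = {0, 2}  B3 = {2, 3}
Tree: B1–B2, B1–B3

Every bag has size at most 2, so the width is 2 − 1 = 1 and tw(G) ≤ 1. G has an edge, so its treewidth is at least 1. Hence tw(G) = 1 exactly.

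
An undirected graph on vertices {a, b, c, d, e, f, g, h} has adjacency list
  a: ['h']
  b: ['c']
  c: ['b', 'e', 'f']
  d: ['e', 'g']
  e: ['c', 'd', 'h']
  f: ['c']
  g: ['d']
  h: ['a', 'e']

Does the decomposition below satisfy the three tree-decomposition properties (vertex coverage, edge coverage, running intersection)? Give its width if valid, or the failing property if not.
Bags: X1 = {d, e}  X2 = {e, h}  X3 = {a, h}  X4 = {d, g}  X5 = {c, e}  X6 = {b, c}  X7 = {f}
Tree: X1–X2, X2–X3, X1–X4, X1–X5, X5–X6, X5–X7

A tree decomposition must satisfy three properties: every vertex lies in some bag; for every edge, both endpoints lie together in some bag; and for every vertex, the bags containing it form a connected subtree. Here edge (c,f) lies in no bag, so the decomposition is invalid.

No — edge (c,f) lies in no bag.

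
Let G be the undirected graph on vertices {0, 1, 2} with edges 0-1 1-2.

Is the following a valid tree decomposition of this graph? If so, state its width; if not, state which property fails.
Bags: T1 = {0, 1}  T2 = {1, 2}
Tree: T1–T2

Yes; width 1.

Vertex coverage: the bags together contain {0, 1, 2}, the full vertex set. Edge coverage: each edge of G has both endpoints in at least one bag. Running intersection: for every vertex, the bags containing it form a connected subtree. All three properties hold, so this is a valid tree decomposition of width max|bag| − 1 = 1, and hence tw(G) ≤ 1.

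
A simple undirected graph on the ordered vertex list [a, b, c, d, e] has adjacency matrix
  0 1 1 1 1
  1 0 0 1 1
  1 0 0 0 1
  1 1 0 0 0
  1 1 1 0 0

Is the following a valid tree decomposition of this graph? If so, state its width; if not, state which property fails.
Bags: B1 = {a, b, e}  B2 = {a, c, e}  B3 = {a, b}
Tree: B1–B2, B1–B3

A tree decomposition must satisfy three properties: every vertex lies in some bag; for every edge, both endpoints lie together in some bag; and for every vertex, the bags containing it form a connected subtree. Here vertex d appears in no bag, so the decomposition is invalid.

No — vertex d appears in no bag.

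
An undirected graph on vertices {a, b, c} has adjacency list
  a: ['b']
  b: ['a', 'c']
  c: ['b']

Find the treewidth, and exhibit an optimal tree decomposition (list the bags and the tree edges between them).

Every bag has size at most 2, so the width is 2 − 1 = 1 and tw(G) ≤ 1. Since G has at least one edge (e.g. a–b), it is not an edgeless graph, so tw(G) ≥ 1. Therefore the treewidth is 1.

Treewidth 1.
One optimal decomposition is:
Bags: B1 = {a, b}  B2 = {b, c}
Tree: B1–B2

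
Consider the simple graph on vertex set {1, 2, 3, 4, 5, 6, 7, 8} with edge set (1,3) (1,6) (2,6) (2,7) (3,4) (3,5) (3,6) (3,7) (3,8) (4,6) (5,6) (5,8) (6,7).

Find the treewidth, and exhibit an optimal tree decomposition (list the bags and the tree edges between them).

Treewidth 2.
Bags: B1 = {2, 6, 7}  B2 = {3, 6, 7}  B3 = {3, 4, 6}  B4 = {3, 5, 6}  B5 = {1, 3, 6}  B6 = {3, 5, 8}
Tree: B1–B2, B2–B3, B3–B4, B2–B5, B4–B6

The largest bag has 3 vertices, giving width 2; this decomposition certifies tw(G) ≤ 2. On the other hand G contains the 3-clique {2, 6, 7}. A clique must lie in a single bag of any decomposition, so no decomposition can have width below 2. Hence tw(G) = 2 exactly.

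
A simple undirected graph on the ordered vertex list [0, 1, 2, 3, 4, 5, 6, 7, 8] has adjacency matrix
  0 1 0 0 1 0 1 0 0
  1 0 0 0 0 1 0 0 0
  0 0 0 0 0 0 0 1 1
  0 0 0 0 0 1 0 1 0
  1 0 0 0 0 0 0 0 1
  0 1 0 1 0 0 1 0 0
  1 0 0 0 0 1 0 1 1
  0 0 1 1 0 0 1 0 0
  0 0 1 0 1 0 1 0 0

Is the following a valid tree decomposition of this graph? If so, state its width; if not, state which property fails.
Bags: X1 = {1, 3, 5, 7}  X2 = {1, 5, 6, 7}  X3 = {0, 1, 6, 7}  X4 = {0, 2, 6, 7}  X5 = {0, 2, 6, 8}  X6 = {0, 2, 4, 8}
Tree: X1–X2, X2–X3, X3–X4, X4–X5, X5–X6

Checking the three conditions: (i) the bags cover all of {0, 1, 2, 3, 4, 5, 6, 7, 8}; (ii) for each edge, some bag contains both endpoints; (iii) the bags containing any fixed vertex form a subtree. All hold, so the decomposition is valid with width 4 − 1 = 3.

Yes; width 3.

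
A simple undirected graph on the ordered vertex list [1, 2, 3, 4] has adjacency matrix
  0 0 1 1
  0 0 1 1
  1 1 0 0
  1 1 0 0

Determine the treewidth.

A width-2 tree decomposition is:
Bags: B1 = {1, 2, 3}  B2 = {1, 2, 4}
Tree: B1–B2
The largest bag has 3 vertices, giving width 2; this decomposition certifies tw(G) ≤ 2. For the lower bound, G contains the cycle 2–3–1–4–2, so G is not a forest; only forests have treewidth ≤ 1, hence tw(G) ≥ 2. Therefore the treewidth is 2.

2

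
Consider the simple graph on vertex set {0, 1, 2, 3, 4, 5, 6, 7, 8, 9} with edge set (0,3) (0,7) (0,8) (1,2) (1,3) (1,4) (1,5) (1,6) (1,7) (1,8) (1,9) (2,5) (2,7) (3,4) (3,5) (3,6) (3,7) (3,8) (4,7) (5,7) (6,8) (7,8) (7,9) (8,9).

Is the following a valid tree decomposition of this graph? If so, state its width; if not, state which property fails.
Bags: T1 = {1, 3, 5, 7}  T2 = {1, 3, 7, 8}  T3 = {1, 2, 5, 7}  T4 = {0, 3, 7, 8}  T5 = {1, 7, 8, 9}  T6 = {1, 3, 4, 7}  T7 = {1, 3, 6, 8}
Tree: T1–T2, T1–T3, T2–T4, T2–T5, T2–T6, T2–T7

Yes; width 3.

Vertex coverage: the bags together contain {0, 1, 2, 3, 4, 5, 6, 7, 8, 9}, the full vertex set. Edge coverage: each edge of G has both endpoints in at least one bag. Running intersection: for every vertex, the bags containing it form a connected subtree. All three properties hold, so this is a valid tree decomposition of width max|bag| − 1 = 3, and hence tw(G) ≤ 3.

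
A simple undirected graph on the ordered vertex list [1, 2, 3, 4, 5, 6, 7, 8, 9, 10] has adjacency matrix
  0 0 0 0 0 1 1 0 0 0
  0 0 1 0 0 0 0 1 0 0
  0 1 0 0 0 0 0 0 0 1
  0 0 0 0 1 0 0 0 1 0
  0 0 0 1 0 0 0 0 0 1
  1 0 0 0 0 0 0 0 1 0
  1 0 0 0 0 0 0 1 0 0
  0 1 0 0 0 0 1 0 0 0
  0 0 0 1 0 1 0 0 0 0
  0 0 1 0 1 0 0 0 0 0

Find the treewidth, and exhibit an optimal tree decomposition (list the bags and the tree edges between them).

Treewidth 2.
One such decomposition:
Bags: B1 = {2, 3, 10}  B2 = {2, 5, 10}  B3 = {2, 4, 5}  B4 = {2, 4, 9}  B5 = {2, 6, 9}  B6 = {1, 2, 6}  B7 = {1, 2, 7}  B8 = {2, 7, 8}
Tree: B1–B2, B2–B3, B3–B4, B4–B5, B5–B6, B6–B7, B7–B8

Every bag has size at most 3, so the width is 3 − 1 = 2 and tw(G) ≤ 2. The edges 2–3–10–5–4–9–6–1–7–8–2 form a cycle, so G is not a tree and its treewidth is at least 2. Hence tw(G) = 2 exactly.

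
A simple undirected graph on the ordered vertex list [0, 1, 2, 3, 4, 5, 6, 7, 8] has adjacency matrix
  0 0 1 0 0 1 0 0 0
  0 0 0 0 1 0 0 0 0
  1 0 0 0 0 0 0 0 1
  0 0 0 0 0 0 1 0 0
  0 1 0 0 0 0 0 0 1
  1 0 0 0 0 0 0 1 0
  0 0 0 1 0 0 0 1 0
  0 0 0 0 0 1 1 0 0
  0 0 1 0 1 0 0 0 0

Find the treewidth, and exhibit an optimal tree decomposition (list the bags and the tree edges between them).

Treewidth 1.
Bags: B1 = {3, 6}  B2 = {6, 7}  B3 = {5, 7}  B4 = {0, 5}  B5 = {0, 2}  B6 = {2, 8}  B7 = {4, 8}  B8 = {1, 4}
Tree: B1–B2, B2–B3, B3–B4, B4–B5, B5–B6, B6–B7, B7–B8

Each bag holds 2 vertices, so the decomposition has width 1, which upper-bounds the treewidth. G has an edge, so its treewidth is at least 1. The upper and lower bounds meet at 1, so that is the treewidth.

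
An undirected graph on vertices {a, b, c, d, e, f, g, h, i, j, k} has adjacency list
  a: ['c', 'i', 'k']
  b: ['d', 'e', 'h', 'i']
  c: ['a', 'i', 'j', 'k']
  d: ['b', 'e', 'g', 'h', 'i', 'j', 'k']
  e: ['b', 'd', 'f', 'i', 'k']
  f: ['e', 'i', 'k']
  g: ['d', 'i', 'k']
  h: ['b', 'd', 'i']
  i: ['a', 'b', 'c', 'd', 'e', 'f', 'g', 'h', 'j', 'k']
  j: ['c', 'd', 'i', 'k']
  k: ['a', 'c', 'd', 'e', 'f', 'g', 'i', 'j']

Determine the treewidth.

A width-3 tree decomposition is:
Bags: B1 = {d, e, i, k}  B2 = {d, i, j, k}  B3 = {b, d, e, i}  B4 = {c, i, j, k}  B5 = {d, g, i, k}  B6 = {b, d, h, i}  B7 = {a, c, i, k}  B8 = {e, f, i, k}
Tree: B1–B2, B1–B3, B2–B4, B1–B5, B3–B6, B4–B7, B1–B8
Every bag has size at most 4, so the width is 4 − 1 = 3 and tw(G) ≤ 3. On the other hand G contains the 4-clique {b, d, h, i}. A clique must lie in a single bag of any decomposition, so no decomposition can have width below 3. Therefore the treewidth is 3.

3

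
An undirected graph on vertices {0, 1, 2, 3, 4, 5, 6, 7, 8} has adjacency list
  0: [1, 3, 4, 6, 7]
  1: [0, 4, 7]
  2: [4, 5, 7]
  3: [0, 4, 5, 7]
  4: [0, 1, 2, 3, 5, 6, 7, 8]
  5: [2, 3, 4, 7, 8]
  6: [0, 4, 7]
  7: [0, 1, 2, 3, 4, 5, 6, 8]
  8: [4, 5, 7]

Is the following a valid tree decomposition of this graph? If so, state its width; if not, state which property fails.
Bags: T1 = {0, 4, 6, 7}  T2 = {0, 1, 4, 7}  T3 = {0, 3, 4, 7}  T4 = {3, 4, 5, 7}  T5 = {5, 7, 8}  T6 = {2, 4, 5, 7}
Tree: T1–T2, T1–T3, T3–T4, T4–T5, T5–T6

No — edge (4,8) lies in no bag.

A tree decomposition must satisfy three properties: every vertex lies in some bag; for every edge, both endpoints lie together in some bag; and for every vertex, the bags containing it form a connected subtree. Here edge (4,8) lies in no bag, so the decomposition is invalid.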